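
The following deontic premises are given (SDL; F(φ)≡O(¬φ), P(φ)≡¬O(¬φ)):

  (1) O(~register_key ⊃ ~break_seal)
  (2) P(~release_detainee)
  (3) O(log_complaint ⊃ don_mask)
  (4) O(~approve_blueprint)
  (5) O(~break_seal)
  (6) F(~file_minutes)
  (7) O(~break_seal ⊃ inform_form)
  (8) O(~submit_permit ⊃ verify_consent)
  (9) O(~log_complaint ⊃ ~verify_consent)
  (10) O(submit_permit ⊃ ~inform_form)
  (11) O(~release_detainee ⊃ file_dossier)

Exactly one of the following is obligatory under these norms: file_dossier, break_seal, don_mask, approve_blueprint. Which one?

From premise 5 we have O(~break_seal).
Applying K to premise 7 (O(~break_seal ⊃ inform_form)) and O(~break_seal) yields O(inform_form).
Premise 10, O(submit_permit ⊃ ~inform_form), contraposes to O(inform_form ⊃ ~submit_permit); with O(inform_form) we get O(~submit_permit).
Premise 8 is O(~submit_permit ⊃ verify_consent); since O(~submit_permit), deontic closure gives O(verify_consent).
Premise 9, O(~log_complaint ⊃ ~verify_consent), contraposes to O(verify_consent ⊃ log_complaint); with O(verify_consent) we get O(log_complaint).
With premise 3, O(log_complaint ⊃ don_mask), the K-axiom yields O(don_mask).
So O(don_mask) holds — don_mask is obligatory. None of the other listed options is made obligatory by any chain of premises.

don_mask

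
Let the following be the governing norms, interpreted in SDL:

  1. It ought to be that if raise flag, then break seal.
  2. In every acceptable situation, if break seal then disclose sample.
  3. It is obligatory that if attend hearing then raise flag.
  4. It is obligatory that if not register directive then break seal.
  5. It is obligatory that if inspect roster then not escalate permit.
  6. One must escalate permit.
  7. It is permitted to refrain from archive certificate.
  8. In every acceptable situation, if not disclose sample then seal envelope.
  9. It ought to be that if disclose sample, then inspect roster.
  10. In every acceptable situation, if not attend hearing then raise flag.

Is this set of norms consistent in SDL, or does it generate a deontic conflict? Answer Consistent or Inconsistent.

Premises 3 and 10 cover both cases: O(attend_hearing → raise_flag) and O(¬attend_hearing → raise_flag). Since attend_hearing ∨ ¬attend_hearing is a tautology, O(raise_flag) follows.
With premise 1, O(raise_flag → break_seal), the K-axiom yields O(break_seal).
From O(break_seal) and premise 2, O(break_seal → disclose_sample), we obtain O(disclose_sample).
With premise 9, O(disclose_sample → inspect_roster), the K-axiom yields O(inspect_roster).
With premise 5, O(inspect_roster → ¬escalate_permit), the K-axiom yields O(¬escalate_permit).
However, premise 6 gives O(escalate_permit).
We now have both O(¬escalate_permit) and O(escalate_permit) — escalate_permit is simultaneously obligatory and forbidden, violating the D-axiom.

Inconsistent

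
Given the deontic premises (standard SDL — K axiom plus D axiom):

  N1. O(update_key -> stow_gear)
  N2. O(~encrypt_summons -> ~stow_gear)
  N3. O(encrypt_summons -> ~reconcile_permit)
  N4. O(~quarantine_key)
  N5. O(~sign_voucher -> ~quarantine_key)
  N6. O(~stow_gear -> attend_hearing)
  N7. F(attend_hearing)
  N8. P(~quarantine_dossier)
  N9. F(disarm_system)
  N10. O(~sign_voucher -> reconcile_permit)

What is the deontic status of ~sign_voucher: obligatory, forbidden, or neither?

Forbidden

Premise 7 is F(attend_hearing), i.e. O(~attend_hearing).
The contrapositive of premise 6 (O(~stow_gear -> attend_hearing)) is O(~attend_hearing -> stow_gear), and O(~attend_hearing) is already established, so O(stow_gear).
Premise 2 is O(~encrypt_summons -> ~stow_gear); contrapositively O(stow_gear -> encrypt_summons). Since O(stow_gear) holds, K gives O(encrypt_summons).
From O(encrypt_summons) and premise 3, O(encrypt_summons -> ~reconcile_permit), we obtain O(~reconcile_permit).
Premise 10, O(~sign_voucher -> reconcile_permit), contraposes to O(~reconcile_permit -> sign_voucher); with O(~reconcile_permit) we get O(sign_voucher).
Premises 1, 4, 5, 8, 9 do not contribute to this derivation.
Thus O(sign_voucher), which is F(~sign_voucher): ~sign_voucher is forbidden.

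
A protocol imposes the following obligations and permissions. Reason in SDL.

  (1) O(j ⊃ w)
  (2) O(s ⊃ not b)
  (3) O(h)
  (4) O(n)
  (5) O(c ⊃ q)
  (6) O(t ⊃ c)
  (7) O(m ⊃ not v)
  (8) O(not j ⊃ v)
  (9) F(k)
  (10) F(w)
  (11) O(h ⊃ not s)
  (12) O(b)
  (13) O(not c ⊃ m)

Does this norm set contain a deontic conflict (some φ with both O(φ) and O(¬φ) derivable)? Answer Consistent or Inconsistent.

Premise 2 is O(s ⊃ not b), but O(s) is not derivable from the premises, so it does not yield O(not b).
So O(not b) is not derivable, and the apparent clash with O(b) does not arise.
A world satisfying every obligation exists (e.g. b=true, c=true, h=true, j=false, k=false, m=false, n=true, q=true, s=false, t=false, v=true, w=false); no atom is both obligatory and forbidden, so the set is consistent.

Consistent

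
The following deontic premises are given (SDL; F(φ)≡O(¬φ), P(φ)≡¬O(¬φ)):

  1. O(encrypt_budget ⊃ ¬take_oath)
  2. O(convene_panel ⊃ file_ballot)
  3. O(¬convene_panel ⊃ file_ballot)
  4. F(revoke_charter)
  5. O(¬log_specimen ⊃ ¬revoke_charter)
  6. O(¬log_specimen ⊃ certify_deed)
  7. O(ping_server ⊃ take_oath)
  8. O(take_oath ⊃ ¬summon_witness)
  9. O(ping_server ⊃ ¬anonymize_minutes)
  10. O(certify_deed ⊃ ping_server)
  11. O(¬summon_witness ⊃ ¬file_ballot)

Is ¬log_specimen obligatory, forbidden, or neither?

Premises 2 and 3 cover both cases: O(convene_panel ⊃ file_ballot) and O(¬convene_panel ⊃ file_ballot). Since convene_panel ∨ ¬convene_panel is a tautology, O(file_ballot) follows.
Premise 11 is O(¬summon_witness ⊃ ¬file_ballot); contrapositively O(file_ballot ⊃ summon_witness). Since O(file_ballot) holds, K gives O(summon_witness).
Premise 8 is O(take_oath ⊃ ¬summon_witness); contrapositively O(summon_witness ⊃ ¬take_oath). Since O(summon_witness) holds, K gives O(¬take_oath).
The contrapositive of premise 7 (O(ping_server ⊃ take_oath)) is O(¬take_oath ⊃ ¬ping_server), and O(¬take_oath) is already established, so O(¬ping_server).
Premise 10 is O(certify_deed ⊃ ping_server); contrapositively O(¬ping_server ⊃ ¬certify_deed). Since O(¬ping_server) holds, K gives O(¬certify_deed).
The contrapositive of premise 6 (O(¬log_specimen ⊃ certify_deed)) is O(¬certify_deed ⊃ log_specimen), and O(¬certify_deed) is already established, so O(log_specimen).
Premises 1, 4, 5, 9 do not contribute to this derivation.
Thus O(log_specimen), which is F(¬log_specimen): ¬log_specimen is forbidden.

Forbidden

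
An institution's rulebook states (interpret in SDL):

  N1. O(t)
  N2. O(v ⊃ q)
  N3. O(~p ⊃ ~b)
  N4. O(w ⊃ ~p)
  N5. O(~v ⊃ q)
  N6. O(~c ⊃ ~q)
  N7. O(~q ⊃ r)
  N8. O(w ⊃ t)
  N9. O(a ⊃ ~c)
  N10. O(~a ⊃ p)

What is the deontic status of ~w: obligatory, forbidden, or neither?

Premises 5 and 2 are O(~v ⊃ q) and O(v ⊃ q); every ideal world satisfies ~v or v, so in either case q holds — hence O(q).
Premise 6, O(~c ⊃ ~q), contraposes to O(q ⊃ c); with O(q) we get O(c).
Premise 9 is O(a ⊃ ~c); contrapositively O(c ⊃ ~a). Since O(c) holds, K gives O(~a).
With premise 10, O(~a ⊃ p), the K-axiom yields O(p).
The contrapositive of premise 4 (O(w ⊃ ~p)) is O(p ⊃ ~w), and O(p) is already established, so O(~w).
Premises 1, 3, 7, 8 do not contribute to this derivation.
Hence ~w is obligatory.

Obligatory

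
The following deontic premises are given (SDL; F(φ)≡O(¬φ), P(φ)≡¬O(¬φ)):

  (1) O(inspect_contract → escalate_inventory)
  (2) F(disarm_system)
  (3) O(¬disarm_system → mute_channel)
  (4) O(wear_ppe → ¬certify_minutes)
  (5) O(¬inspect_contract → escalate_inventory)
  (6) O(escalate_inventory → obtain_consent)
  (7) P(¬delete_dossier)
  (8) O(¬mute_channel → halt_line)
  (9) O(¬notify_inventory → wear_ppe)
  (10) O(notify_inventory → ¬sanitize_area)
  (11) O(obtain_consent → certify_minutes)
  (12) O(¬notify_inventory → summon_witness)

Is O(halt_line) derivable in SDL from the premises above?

No

Premise 8 is O(¬mute_channel → halt_line), but O(¬mute_channel) is not derivable from the premises, so it does not yield O(halt_line).
No other premise forces O(halt_line). An ideal world satisfying every premise can still have halt_line false, so O(halt_line) is not derivable.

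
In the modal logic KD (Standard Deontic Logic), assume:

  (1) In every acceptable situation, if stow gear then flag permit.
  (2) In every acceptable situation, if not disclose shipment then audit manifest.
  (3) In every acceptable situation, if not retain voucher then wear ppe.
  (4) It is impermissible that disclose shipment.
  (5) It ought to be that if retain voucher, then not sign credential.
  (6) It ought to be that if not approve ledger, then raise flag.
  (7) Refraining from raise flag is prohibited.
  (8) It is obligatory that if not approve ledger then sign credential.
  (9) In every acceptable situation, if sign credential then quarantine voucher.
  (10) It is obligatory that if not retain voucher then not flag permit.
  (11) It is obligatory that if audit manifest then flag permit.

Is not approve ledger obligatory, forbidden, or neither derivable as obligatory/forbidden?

Forbidden

F(disclose_shipment) at premise 4 means O(¬disclose_shipment).
From O(¬disclose_shipment) and premise 2, O(¬disclose_shipment → audit_manifest), we obtain O(audit_manifest).
Premise 11 is O(audit_manifest → flag_permit); since O(audit_manifest), deontic closure gives O(flag_permit).
Premise 10, O(¬retain_voucher → ¬flag_permit), contraposes to O(flag_permit → retain_voucher); with O(flag_permit) we get O(retain_voucher).
With premise 5, O(retain_voucher → ¬sign_credential), the K-axiom yields O(¬sign_credential).
Premise 8 is O(¬approve_ledger → sign_credential); contrapositively O(¬sign_credential → approve_ledger). Since O(¬sign_credential) holds, K gives O(approve_ledger).
Premises 1, 3, 6, 7, 9 do not contribute to this derivation.
Thus O(approve_ledger), which is F(¬approve_ledger): ¬approve_ledger is forbidden.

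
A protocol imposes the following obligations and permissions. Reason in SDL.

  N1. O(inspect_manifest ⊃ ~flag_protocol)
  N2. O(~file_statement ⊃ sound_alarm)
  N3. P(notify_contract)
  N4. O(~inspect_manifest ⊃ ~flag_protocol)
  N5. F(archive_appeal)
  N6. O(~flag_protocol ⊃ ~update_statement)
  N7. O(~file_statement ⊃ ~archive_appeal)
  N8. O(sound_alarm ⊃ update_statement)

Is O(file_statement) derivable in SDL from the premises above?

Premises 4 and 1 cover both cases: O(~inspect_manifest ⊃ ~flag_protocol) and O(inspect_manifest ⊃ ~flag_protocol). Since ~inspect_manifest ∨ inspect_manifest is a tautology, O(~flag_protocol) follows.
Applying K to premise 6 (O(~flag_protocol ⊃ ~update_statement)) and O(~flag_protocol) yields O(~update_statement).
Premise 8, O(sound_alarm ⊃ update_statement), contraposes to O(~update_statement ⊃ ~sound_alarm); with O(~update_statement) we get O(~sound_alarm).
Premise 2, O(~file_statement ⊃ sound_alarm), contraposes to O(~sound_alarm ⊃ file_statement); with O(~sound_alarm) we get O(file_statement).
Premises 3, 5, 7 do not contribute to this derivation.
So O(file_statement) follows.

Yes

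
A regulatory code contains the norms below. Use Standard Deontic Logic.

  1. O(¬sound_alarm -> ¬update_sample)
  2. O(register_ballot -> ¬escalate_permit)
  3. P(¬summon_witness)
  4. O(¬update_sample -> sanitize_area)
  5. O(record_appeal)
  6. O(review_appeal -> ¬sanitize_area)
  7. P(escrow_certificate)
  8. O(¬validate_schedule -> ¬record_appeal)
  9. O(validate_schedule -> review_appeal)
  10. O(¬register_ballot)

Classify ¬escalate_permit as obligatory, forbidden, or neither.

Premise 2 is O(register_ballot -> ¬escalate_permit), but O(register_ballot) is not derivable from the premises, so it does not yield O(¬escalate_permit).
No premise or chain of K-axiom applications forces O(¬escalate_permit), and none forces O(escalate_permit). So ¬escalate_permit is neither obligatory nor forbidden under these norms.

Neither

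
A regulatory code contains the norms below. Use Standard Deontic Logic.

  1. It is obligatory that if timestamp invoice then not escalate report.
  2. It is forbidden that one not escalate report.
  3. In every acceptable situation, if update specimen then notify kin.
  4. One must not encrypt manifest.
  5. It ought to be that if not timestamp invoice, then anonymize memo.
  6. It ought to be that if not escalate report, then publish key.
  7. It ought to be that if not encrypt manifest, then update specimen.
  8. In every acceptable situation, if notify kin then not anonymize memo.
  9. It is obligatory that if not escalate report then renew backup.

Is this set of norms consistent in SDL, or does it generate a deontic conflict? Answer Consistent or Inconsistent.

F(¬escalate_report) at premise 2 means O(escalate_report).
Premise 1 is O(timestamp_invoice → ¬escalate_report); contrapositively O(escalate_report → ¬timestamp_invoice). Since O(escalate_report) holds, K gives O(¬timestamp_invoice).
From O(¬timestamp_invoice) and premise 5, O(¬timestamp_invoice → anonymize_memo), we obtain O(anonymize_memo).
The contrapositive of premise 8 (O(notify_kin → ¬anonymize_memo)) is O(anonymize_memo → ¬notify_kin), and O(anonymize_memo) is already established, so O(¬notify_kin).
Premise 3 is O(update_specimen → notify_kin); contrapositively O(¬notify_kin → ¬update_specimen). Since O(¬notify_kin) holds, K gives O(¬update_specimen).
Premise 7 is O(¬encrypt_manifest → update_specimen); contrapositively O(¬update_specimen → encrypt_manifest). Since O(¬update_specimen) holds, K gives O(encrypt_manifest).
Yet premise 4 is F(encrypt_manifest), i.e. O(¬encrypt_manifest).
We now have both O(encrypt_manifest) and O(¬encrypt_manifest) — encrypt_manifest is simultaneously obligatory and forbidden, violating the D-axiom.

Inconsistent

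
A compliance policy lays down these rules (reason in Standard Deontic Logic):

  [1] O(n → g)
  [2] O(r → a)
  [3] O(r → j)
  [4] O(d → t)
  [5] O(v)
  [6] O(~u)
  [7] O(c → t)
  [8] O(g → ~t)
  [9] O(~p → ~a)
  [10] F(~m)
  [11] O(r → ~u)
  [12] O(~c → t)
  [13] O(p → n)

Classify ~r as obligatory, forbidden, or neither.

Obligatory

Premises 12 and 7 are O(~c → t) and O(c → t); every ideal world satisfies ~c or c, so in either case t holds — hence O(t).
The contrapositive of premise 8 (O(g → ~t)) is O(t → ~g), and O(t) is already established, so O(~g).
The contrapositive of premise 1 (O(n → g)) is O(~g → ~n), and O(~g) is already established, so O(~n).
Premise 13 is O(p → n); contrapositively O(~n → ~p). Since O(~n) holds, K gives O(~p).
From O(~p) and premise 9, O(~p → ~a), we obtain O(~a).
The contrapositive of premise 2 (O(r → a)) is O(~a → ~r), and O(~a) is already established, so O(~r).
Premises 3, 4, 5, 6, 10, 11 do not contribute to this derivation.
Hence ~r is obligatory.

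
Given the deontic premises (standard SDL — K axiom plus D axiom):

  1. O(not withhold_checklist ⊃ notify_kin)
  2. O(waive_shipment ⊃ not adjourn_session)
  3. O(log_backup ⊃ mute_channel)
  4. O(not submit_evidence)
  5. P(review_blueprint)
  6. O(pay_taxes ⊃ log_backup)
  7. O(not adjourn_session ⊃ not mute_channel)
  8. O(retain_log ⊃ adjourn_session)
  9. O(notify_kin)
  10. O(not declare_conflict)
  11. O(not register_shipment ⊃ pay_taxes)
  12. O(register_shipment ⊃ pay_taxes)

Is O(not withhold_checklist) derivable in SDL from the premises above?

Premise 1 is O(not withhold_checklist ⊃ notify_kin); even if O(notify_kin) held, inferring O(not withhold_checklist) would be affirming the consequent — invalid.
No other premise forces O(not withhold_checklist). An ideal world satisfying every premise can still have not withhold_checklist false, so O(not withhold_checklist) is not derivable.

No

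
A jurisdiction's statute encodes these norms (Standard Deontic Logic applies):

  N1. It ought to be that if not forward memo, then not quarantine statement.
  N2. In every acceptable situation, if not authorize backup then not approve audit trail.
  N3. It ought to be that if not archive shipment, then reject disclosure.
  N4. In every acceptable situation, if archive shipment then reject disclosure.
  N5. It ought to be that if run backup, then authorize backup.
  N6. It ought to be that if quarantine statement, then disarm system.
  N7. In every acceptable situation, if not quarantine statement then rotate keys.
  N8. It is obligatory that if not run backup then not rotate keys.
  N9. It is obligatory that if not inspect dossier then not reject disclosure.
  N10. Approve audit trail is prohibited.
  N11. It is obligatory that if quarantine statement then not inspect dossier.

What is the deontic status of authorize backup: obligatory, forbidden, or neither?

Obligatory

Premises 3 and 4 cover both cases: O(¬archive_shipment → reject_disclosure) and O(archive_shipment → reject_disclosure). Since ¬archive_shipment ∨ archive_shipment is a tautology, O(reject_disclosure) follows.
Premise 9 is O(¬inspect_dossier → ¬reject_disclosure); contrapositively O(reject_disclosure → inspect_dossier). Since O(reject_disclosure) holds, K gives O(inspect_dossier).
The contrapositive of premise 11 (O(quarantine_statement → ¬inspect_dossier)) is O(inspect_dossier → ¬quarantine_statement), and O(inspect_dossier) is already established, so O(¬quarantine_statement).
From O(¬quarantine_statement) and premise 7, O(¬quarantine_statement → rotate_keys), we obtain O(rotate_keys).
Premise 8, O(¬run_backup → ¬rotate_keys), contraposes to O(rotate_keys → run_backup); with O(rotate_keys) we get O(run_backup).
From O(run_backup) and premise 5, O(run_backup → authorize_backup), we obtain O(authorize_backup).
Premises 1, 2, 6, 10 do not contribute to this derivation.
Hence authorize_backup is obligatory.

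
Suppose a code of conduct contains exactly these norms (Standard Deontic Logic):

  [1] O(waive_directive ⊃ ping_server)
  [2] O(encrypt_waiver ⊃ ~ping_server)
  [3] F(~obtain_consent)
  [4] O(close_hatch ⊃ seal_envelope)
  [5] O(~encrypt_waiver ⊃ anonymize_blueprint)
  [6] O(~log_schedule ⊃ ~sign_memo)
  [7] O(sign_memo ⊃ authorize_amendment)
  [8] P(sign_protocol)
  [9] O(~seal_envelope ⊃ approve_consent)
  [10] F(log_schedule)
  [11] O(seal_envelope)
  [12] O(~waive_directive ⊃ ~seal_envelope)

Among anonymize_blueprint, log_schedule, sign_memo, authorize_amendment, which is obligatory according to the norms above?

anonymize_blueprint

Premise 11 gives O(seal_envelope).
Premise 12 is O(~waive_directive ⊃ ~seal_envelope); contrapositively O(seal_envelope ⊃ waive_directive). Since O(seal_envelope) holds, K gives O(waive_directive).
From O(waive_directive) and premise 1, O(waive_directive ⊃ ping_server), we obtain O(ping_server).
The contrapositive of premise 2 (O(encrypt_waiver ⊃ ~ping_server)) is O(ping_server ⊃ ~encrypt_waiver), and O(ping_server) is already established, so O(~encrypt_waiver).
Applying K to premise 5 (O(~encrypt_waiver ⊃ anonymize_blueprint)) and O(~encrypt_waiver) yields O(anonymize_blueprint).
So O(anonymize_blueprint) holds — anonymize_blueprint is obligatory. None of the other listed options is made obligatory by any chain of premises.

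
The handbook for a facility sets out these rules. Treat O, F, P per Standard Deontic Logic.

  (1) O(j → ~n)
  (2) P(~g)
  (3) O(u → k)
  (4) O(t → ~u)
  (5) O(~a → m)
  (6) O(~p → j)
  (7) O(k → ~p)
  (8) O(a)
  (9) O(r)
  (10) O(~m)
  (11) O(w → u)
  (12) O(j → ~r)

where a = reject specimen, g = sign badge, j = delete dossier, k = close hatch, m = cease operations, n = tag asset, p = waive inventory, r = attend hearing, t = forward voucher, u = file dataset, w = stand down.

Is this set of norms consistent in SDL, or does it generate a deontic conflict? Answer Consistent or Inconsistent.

Premise 5 is O(~a → m), but O(~a) is not derivable from the premises, so it does not yield O(m).
So O(m) is not derivable, and the apparent clash with O(~m) does not arise.
A world satisfying every obligation exists (e.g. a=true, g=false, j=false, k=false, m=false, n=false, p=true, r=true, t=false, u=false, w=false); no atom is both obligatory and forbidden, so the set is consistent.

Consistent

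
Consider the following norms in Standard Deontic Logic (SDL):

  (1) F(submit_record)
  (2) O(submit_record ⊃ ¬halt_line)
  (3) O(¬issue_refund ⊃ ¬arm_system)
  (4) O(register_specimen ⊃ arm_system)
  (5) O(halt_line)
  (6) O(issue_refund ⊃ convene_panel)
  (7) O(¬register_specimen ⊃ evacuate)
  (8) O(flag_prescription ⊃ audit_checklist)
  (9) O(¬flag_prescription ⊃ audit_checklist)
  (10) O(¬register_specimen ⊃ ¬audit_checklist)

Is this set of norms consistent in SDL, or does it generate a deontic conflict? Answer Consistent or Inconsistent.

Consistent

Premise 2 is O(submit_record ⊃ ¬halt_line), but O(submit_record) is not derivable from the premises, so it does not yield O(¬halt_line).
So O(¬halt_line) is not derivable, and the apparent clash with O(halt_line) does not arise.
A world satisfying every obligation exists (e.g. arm_system=true, audit_checklist=true, convene_panel=true, evacuate=false, flag_prescription=false, halt_line=true, issue_refund=true, register_specimen=true, submit_record=false); no atom is both obligatory and forbidden, so the set is consistent.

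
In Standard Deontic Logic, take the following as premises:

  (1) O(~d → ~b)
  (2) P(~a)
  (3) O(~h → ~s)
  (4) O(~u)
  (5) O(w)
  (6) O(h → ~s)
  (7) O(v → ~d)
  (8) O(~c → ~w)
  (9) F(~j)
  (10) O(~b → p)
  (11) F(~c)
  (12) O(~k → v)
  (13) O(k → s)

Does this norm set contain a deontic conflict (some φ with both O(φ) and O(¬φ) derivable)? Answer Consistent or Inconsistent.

Consistent

Premise 8 is O(~c → ~w), but O(~c) is not derivable from the premises, so it does not yield O(~w).
So O(~w) is not derivable, and the apparent clash with O(w) does not arise.
A world satisfying every obligation exists (e.g. a=false, b=false, c=true, d=false, h=false, j=true, k=false, p=true, s=false, u=false, v=true, w=true); no atom is both obligatory and forbidden, so the set is consistent.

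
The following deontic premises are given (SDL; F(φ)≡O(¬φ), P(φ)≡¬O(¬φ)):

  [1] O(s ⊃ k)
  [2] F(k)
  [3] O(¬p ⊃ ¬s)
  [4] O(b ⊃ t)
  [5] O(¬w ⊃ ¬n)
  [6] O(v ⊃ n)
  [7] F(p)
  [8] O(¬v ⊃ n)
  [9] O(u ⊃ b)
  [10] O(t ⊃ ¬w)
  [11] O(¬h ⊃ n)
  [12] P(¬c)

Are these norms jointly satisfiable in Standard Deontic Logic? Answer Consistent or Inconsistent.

Premise 1 is O(s ⊃ k), but O(s) is not derivable from the premises, so it does not yield O(k).
So O(k) is not derivable, and the apparent clash with O(¬k) does not arise.
A world satisfying every obligation exists (e.g. b=false, c=false, h=false, k=false, n=true, p=false, s=false, t=false, u=false, v=false, w=true); no atom is both obligatory and forbidden, so the set is consistent.

Consistent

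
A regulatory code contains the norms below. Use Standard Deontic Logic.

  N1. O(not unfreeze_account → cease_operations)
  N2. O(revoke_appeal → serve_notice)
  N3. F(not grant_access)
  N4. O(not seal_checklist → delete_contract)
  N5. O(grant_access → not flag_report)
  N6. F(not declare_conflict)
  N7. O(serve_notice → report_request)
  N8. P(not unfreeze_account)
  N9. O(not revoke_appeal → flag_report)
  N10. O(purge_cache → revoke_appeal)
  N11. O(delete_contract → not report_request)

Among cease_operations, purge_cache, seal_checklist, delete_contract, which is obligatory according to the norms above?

Premise 3, F(not grant_access), is equivalent to O(grant_access).
From O(grant_access) and premise 5, O(grant_access → not flag_report), we obtain O(not flag_report).
The contrapositive of premise 9 (O(not revoke_appeal → flag_report)) is O(not flag_report → revoke_appeal), and O(not flag_report) is already established, so O(revoke_appeal).
With premise 2, O(revoke_appeal → serve_notice), the K-axiom yields O(serve_notice).
Applying K to premise 7 (O(serve_notice → report_request)) and O(serve_notice) yields O(report_request).
Premise 11, O(delete_contract → not report_request), contraposes to O(report_request → not delete_contract); with O(report_request) we get O(not delete_contract).
Premise 4, O(not seal_checklist → delete_contract), contraposes to O(not delete_contract → seal_checklist); with O(not delete_contract) we get O(seal_checklist).
So O(seal_checklist) holds — seal_checklist is obligatory. None of the other listed options is made obligatory by any chain of premises.

seal_checklist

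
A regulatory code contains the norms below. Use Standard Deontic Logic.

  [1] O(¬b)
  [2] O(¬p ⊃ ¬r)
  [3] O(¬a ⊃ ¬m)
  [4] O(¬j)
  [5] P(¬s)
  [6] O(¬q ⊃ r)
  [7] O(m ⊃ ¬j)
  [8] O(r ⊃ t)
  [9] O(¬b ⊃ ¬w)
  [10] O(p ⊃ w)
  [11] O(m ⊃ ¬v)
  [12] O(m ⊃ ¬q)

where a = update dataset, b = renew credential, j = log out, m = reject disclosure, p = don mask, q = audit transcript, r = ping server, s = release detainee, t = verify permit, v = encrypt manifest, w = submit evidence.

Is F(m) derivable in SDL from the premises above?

Yes

From premise 1 we have O(¬b).
Applying K to premise 9 (O(¬b ⊃ ¬w)) and O(¬b) yields O(¬w).
Premise 10 is O(p ⊃ w); contrapositively O(¬w ⊃ ¬p). Since O(¬w) holds, K gives O(¬p).
From O(¬p) and premise 2, O(¬p ⊃ ¬r), we obtain O(¬r).
Premise 6 is O(¬q ⊃ r); contrapositively O(¬r ⊃ q). Since O(¬r) holds, K gives O(q).
The contrapositive of premise 12 (O(m ⊃ ¬q)) is O(q ⊃ ¬m), and O(q) is already established, so O(¬m).
Premises 3, 4, 5, 7, 8, 11 do not contribute to this derivation.
So O(¬m) holds, i.e. F(m). The claim follows.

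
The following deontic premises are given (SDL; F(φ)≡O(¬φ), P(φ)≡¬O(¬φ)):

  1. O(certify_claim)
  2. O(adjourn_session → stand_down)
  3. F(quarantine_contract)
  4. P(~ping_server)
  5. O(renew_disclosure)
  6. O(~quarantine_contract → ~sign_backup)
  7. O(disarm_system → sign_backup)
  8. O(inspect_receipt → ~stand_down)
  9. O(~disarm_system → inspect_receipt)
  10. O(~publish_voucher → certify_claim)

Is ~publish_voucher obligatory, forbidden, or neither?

Premise 10 is O(~publish_voucher → certify_claim); even if O(certify_claim) held, inferring O(~publish_voucher) would be affirming the consequent — invalid.
No premise or chain of K-axiom applications forces O(~publish_voucher), and none forces O(publish_voucher). So ~publish_voucher is neither obligatory nor forbidden under these norms.

Neither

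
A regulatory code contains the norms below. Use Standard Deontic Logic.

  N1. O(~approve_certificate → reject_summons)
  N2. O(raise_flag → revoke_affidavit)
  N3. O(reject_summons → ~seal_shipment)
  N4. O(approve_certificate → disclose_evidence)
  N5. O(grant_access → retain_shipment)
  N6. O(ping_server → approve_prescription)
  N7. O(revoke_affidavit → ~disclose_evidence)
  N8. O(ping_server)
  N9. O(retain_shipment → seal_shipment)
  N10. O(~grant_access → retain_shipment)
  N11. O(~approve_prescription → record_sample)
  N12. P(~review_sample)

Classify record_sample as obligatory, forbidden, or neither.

Premise 11 is O(~approve_prescription → record_sample), but O(~approve_prescription) is not derivable from the premises, so it does not yield O(record_sample).
No premise or chain of K-axiom applications forces O(record_sample), and none forces O(~record_sample). So record_sample is neither obligatory nor forbidden under these norms.

Neither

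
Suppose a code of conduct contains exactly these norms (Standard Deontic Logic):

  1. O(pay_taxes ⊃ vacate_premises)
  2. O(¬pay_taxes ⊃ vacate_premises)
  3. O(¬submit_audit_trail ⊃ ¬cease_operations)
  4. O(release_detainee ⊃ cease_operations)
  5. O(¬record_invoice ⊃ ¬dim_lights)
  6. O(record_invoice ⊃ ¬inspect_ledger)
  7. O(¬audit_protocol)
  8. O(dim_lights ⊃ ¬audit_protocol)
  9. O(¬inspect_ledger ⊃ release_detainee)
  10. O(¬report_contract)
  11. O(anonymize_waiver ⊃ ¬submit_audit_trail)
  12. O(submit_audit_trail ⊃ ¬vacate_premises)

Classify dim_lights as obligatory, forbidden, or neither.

By case analysis on pay_taxes: premise 1 gives O(pay_taxes ⊃ vacate_premises) and premise 2 gives O(¬pay_taxes ⊃ vacate_premises), so O(vacate_premises) either way.
Premise 12 is O(submit_audit_trail ⊃ ¬vacate_premises); contrapositively O(vacate_premises ⊃ ¬submit_audit_trail). Since O(vacate_premises) holds, K gives O(¬submit_audit_trail).
With premise 3, O(¬submit_audit_trail ⊃ ¬cease_operations), the K-axiom yields O(¬cease_operations).
Premise 4 is O(release_detainee ⊃ cease_operations); contrapositively O(¬cease_operations ⊃ ¬release_detainee). Since O(¬cease_operations) holds, K gives O(¬release_detainee).
Premise 9 is O(¬inspect_ledger ⊃ release_detainee); contrapositively O(¬release_detainee ⊃ inspect_ledger). Since O(¬release_detainee) holds, K gives O(inspect_ledger).
The contrapositive of premise 6 (O(record_invoice ⊃ ¬inspect_ledger)) is O(inspect_ledger ⊃ ¬record_invoice), and O(inspect_ledger) is already established, so O(¬record_invoice).
From O(¬record_invoice) and premise 5, O(¬record_invoice ⊃ ¬dim_lights), we obtain O(¬dim_lights).
Premises 7, 8, 10, 11 do not contribute to this derivation.
Thus O(¬dim_lights), which is F(dim_lights): dim_lights is forbidden.

Forbidden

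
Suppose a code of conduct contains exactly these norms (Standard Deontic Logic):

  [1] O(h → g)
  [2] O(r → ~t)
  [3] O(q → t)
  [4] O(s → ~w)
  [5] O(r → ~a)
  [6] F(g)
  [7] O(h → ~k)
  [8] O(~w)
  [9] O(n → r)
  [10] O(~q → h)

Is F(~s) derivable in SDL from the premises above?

No

Premise 4 is O(s → ~w); even if O(~w) held, inferring O(s) would be affirming the consequent — invalid.
No other premise forces O(s). An ideal world satisfying every premise can still have ~s true, so F(~s) is not derivable.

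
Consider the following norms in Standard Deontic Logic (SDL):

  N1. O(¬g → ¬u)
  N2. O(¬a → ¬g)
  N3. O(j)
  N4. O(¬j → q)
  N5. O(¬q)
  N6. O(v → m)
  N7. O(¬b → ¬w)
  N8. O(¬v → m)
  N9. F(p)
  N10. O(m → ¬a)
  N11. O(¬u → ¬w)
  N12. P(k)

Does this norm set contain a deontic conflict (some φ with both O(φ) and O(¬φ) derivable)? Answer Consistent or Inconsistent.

Consistent

Premise 4 is O(¬j → q), but O(¬j) is not derivable from the premises, so it does not yield O(q).
So O(q) is not derivable, and the apparent clash with O(¬q) does not arise.
A world satisfying every obligation exists (e.g. a=false, b=false, g=false, j=true, k=false, m=true, p=false, q=false, u=false, v=false, w=false); no atom is both obligatory and forbidden, so the set is consistent.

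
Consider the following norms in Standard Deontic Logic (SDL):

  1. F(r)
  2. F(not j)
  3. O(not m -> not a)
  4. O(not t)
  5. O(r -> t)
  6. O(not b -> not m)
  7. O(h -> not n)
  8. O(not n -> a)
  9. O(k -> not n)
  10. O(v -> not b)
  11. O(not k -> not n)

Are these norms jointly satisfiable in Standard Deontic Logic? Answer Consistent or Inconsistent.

Premise 5 is O(r -> t), but O(r) is not derivable from the premises, so it does not yield O(t).
So O(t) is not derivable, and the apparent clash with O(not t) does not arise.
A world satisfying every obligation exists (e.g. a=true, b=true, h=false, j=true, k=false, m=true, n=false, r=false, t=false, v=false); no atom is both obligatory and forbidden, so the set is consistent.

Consistent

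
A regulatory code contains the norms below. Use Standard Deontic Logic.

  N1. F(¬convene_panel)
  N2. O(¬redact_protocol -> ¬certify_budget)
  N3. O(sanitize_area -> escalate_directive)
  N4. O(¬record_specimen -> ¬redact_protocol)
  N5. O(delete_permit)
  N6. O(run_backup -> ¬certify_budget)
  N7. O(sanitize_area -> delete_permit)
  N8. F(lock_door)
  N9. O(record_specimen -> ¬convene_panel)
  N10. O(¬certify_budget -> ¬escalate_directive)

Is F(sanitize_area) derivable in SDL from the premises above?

Premise 1 is F(¬convene_panel), i.e. O(convene_panel).
Premise 9 is O(record_specimen -> ¬convene_panel); contrapositively O(convene_panel -> ¬record_specimen). Since O(convene_panel) holds, K gives O(¬record_specimen).
With premise 4, O(¬record_specimen -> ¬redact_protocol), the K-axiom yields O(¬redact_protocol).
Applying K to premise 2 (O(¬redact_protocol -> ¬certify_budget)) and O(¬redact_protocol) yields O(¬certify_budget).
With premise 10, O(¬certify_budget -> ¬escalate_directive), the K-axiom yields O(¬escalate_directive).
The contrapositive of premise 3 (O(sanitize_area -> escalate_directive)) is O(¬escalate_directive -> ¬sanitize_area), and O(¬escalate_directive) is already established, so O(¬sanitize_area).
Premises 5, 6, 7, 8 do not contribute to this derivation.
So O(¬sanitize_area) holds, i.e. F(sanitize_area). The claim follows.

Yes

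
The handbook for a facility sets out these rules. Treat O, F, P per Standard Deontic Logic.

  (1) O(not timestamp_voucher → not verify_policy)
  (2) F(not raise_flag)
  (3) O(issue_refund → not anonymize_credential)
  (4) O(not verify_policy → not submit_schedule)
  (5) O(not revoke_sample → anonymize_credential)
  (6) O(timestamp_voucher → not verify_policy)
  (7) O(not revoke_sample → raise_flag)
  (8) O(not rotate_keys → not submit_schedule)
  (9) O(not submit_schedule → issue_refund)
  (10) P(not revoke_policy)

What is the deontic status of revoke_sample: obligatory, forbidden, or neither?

By case analysis on not timestamp_voucher: premise 1 gives O(not timestamp_voucher → not verify_policy) and premise 6 gives O(timestamp_voucher → not verify_policy), so O(not verify_policy) either way.
With premise 4, O(not verify_policy → not submit_schedule), the K-axiom yields O(not submit_schedule).
From O(not submit_schedule) and premise 9, O(not submit_schedule → issue_refund), we obtain O(issue_refund).
From O(issue_refund) and premise 3, O(issue_refund → not anonymize_credential), we obtain O(not anonymize_credential).
Premise 5, O(not revoke_sample → anonymize_credential), contraposes to O(not anonymize_credential → revoke_sample); with O(not anonymize_credential) we get O(revoke_sample).
Premises 2, 7, 8, 10 do not contribute to this derivation.
Hence revoke_sample is obligatory.

Obligatory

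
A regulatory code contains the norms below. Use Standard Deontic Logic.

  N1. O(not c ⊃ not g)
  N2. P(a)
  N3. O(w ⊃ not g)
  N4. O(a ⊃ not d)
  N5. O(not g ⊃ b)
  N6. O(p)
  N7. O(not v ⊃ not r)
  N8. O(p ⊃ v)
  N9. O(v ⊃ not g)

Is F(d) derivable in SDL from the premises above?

No

Premise 4 is O(a ⊃ not d), but O(a) is not derivable from the premises (the permission P(a) asserts only not O(not a), not O(a)), so it does not yield O(not d).
No other premise forces O(not d). An ideal world satisfying every premise can still have d true, so F(d) is not derivable.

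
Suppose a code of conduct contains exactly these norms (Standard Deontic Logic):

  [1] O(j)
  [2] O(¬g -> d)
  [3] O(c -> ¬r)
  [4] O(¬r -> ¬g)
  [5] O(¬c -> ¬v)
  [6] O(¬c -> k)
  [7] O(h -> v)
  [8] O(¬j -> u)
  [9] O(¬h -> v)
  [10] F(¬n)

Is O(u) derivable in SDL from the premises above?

No

Premise 8 is O(¬j -> u), but O(¬j) is not derivable from the premises, so it does not yield O(u).
No other premise forces O(u). An ideal world satisfying every premise can still have u false, so O(u) is not derivable.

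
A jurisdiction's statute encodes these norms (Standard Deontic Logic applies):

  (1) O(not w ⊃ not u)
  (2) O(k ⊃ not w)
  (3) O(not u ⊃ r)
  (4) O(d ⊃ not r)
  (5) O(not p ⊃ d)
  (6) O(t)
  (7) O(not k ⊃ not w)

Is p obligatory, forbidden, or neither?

Premises 7 and 2 cover both cases: O(not k ⊃ not w) and O(k ⊃ not w). Since not k ∨ k is a tautology, O(not w) follows.
From O(not w) and premise 1, O(not w ⊃ not u), we obtain O(not u).
Applying K to premise 3 (O(not u ⊃ r)) and O(not u) yields O(r).
Premise 4 is O(d ⊃ not r); contrapositively O(r ⊃ not d). Since O(r) holds, K gives O(not d).
Premise 5, O(not p ⊃ d), contraposes to O(not d ⊃ p); with O(not d) we get O(p).
Premise 6 does not contribute to this derivation.
Hence p is obligatory.

Obligatory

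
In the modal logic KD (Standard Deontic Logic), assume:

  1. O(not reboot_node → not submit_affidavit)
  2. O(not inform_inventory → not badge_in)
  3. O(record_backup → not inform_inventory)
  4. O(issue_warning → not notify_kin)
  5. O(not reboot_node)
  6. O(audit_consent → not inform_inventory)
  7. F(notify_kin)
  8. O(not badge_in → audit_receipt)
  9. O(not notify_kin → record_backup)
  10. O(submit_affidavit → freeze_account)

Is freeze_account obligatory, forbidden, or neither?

Premise 10 is O(submit_affidavit → freeze_account), but O(submit_affidavit) is not derivable from the premises, so it does not yield O(freeze_account).
No premise or chain of K-axiom applications forces O(freeze_account), and none forces O(not freeze_account). So freeze_account is neither obligatory nor forbidden under these norms.

Neither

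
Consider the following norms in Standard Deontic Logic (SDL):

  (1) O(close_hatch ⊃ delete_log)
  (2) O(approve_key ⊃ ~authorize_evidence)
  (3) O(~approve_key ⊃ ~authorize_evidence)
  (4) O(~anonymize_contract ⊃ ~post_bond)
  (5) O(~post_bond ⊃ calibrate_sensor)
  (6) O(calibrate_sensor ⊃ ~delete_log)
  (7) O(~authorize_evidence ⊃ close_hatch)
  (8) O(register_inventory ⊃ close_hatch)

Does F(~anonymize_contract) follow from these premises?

Yes

Premises 2 and 3 cover both cases: O(approve_key ⊃ ~authorize_evidence) and O(~approve_key ⊃ ~authorize_evidence). Since approve_key ∨ ~approve_key is a tautology, O(~authorize_evidence) follows.
Applying K to premise 7 (O(~authorize_evidence ⊃ close_hatch)) and O(~authorize_evidence) yields O(close_hatch).
With premise 1, O(close_hatch ⊃ delete_log), the K-axiom yields O(delete_log).
Premise 6, O(calibrate_sensor ⊃ ~delete_log), contraposes to O(delete_log ⊃ ~calibrate_sensor); with O(delete_log) we get O(~calibrate_sensor).
The contrapositive of premise 5 (O(~post_bond ⊃ calibrate_sensor)) is O(~calibrate_sensor ⊃ post_bond), and O(~calibrate_sensor) is already established, so O(post_bond).
Premise 4, O(~anonymize_contract ⊃ ~post_bond), contraposes to O(post_bond ⊃ anonymize_contract); with O(post_bond) we get O(anonymize_contract).
Premise 8 does not contribute to this derivation.
So O(anonymize_contract) holds, i.e. F(~anonymize_contract). The claim follows.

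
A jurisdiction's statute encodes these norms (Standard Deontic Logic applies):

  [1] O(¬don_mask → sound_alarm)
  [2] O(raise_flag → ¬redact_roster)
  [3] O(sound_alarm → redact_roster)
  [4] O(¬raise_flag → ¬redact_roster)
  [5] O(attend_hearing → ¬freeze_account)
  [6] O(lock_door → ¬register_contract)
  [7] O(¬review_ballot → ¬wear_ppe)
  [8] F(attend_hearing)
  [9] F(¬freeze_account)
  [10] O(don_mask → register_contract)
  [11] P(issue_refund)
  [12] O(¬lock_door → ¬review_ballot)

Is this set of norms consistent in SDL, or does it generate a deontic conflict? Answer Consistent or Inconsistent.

Consistent

Premise 5 is O(attend_hearing → ¬freeze_account), but O(attend_hearing) is not derivable from the premises, so it does not yield O(¬freeze_account).
So O(¬freeze_account) is not derivable, and the apparent clash with O(freeze_account) does not arise.
A world satisfying every obligation exists (e.g. attend_hearing=false, don_mask=true, freeze_account=true, issue_refund=false, lock_door=false, raise_flag=false, redact_roster=false, register_contract=true, review_ballot=false, sound_alarm=false, wear_ppe=false); no atom is both obligatory and forbidden, so the set is consistent.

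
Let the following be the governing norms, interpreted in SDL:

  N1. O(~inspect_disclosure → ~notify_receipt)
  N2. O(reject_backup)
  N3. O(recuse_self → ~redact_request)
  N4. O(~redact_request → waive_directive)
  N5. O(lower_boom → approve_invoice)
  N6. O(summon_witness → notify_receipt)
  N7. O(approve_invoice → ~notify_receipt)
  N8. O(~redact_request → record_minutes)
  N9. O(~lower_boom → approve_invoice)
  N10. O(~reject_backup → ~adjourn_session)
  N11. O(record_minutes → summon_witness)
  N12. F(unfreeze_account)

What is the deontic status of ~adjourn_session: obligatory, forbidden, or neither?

Premise 10 is O(~reject_backup → ~adjourn_session), but O(~reject_backup) is not derivable from the premises, so it does not yield O(~adjourn_session).
No premise or chain of K-axiom applications forces O(~adjourn_session), and none forces O(adjourn_session). So ~adjourn_session is neither obligatory nor forbidden under these norms.

Neither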